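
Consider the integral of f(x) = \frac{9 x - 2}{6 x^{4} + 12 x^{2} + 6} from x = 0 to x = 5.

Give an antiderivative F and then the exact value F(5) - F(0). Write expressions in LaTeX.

Antiderivative: F(x) = - \frac{2 x}{12 x^{2} + 12} - \frac{\operatorname{atan}{\left(x \right)}}{6} - \frac{9}{12 x^{2} + 12}; value = \frac{215}{312} - \frac{\operatorname{atan}{\left(5 \right)}}{6}

A first test for any F(x): its x-derivative must equal f(x) identically.
F(x) = - \frac{2 x}{12 x^{2} + 12} - \frac{\operatorname{atan}{\left(x \right)}}{6} - \frac{9}{12 x^{2} + 12} is an antiderivative of f.
Check: d/dx[- \frac{2 x}{12 x^{2} + 12} - \frac{\operatorname{atan}{\left(x \right)}}{6} - \frac{9}{12 x^{2} + 12}] = \frac{9 x - 2}{6 x^{4} + 12 x^{2} + 6} = f(x).
F(5) = - \frac{\operatorname{atan}{\left(5 \right)}}{6} - \frac{19}{312}; F(0) = - \frac{3}{4}.
Integral = F(5) - F(0) = \frac{215}{312} - \frac{\operatorname{atan}{\left(5 \right)}}{6}.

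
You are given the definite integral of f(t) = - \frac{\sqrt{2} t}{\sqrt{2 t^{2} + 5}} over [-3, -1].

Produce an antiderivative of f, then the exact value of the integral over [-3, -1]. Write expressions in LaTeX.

f matches the chain-rule pattern g'(h)*h' with inner function h(t) = t^{2} + \frac{5}{2}; substituting u = h(t) collapses the integral.
F(t) = - \sqrt{t^{2} + \frac{5}{2}} is an antiderivative of f.
Check: d/dt[- \sqrt{t^{2} + \frac{5}{2}}] = - \frac{\sqrt{2} t}{\sqrt{2 t^{2} + 5}} = f(t).
F(-1) = - \frac{\sqrt{14}}{2}; F(-3) = - \frac{\sqrt{46}}{2}.
Integral = F(-1) - F(-3) = - \frac{\sqrt{14}}{2} + \frac{\sqrt{46}}{2}.

Antiderivative: F(t) = - \sqrt{t^{2} + \frac{5}{2}}; value = - \frac{\sqrt{14}}{2} + \frac{\sqrt{46}}{2}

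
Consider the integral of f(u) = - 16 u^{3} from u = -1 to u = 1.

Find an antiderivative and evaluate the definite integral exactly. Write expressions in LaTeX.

A candidate is checked by its d/du: the result must match f(u).
F(u) = - 4 u^{4} is an antiderivative of f.
Check: d/du[- 4 u^{4}] = - 16 u^{3} = f(u).
F(1) = -4; F(-1) = -4.
Integral = F(1) - F(-1) = 0.

Antiderivative: F(u) = - 4 u^{4}; value = 0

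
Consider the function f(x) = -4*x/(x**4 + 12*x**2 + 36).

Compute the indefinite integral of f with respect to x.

The substitution u = x**2 + 6 works: f is exactly (dF/du)*(du/dx) for that inner function.
Check: d/dx[2/(x**2 + 6)] = -4*x/(x**4 + 12*x**2 + 36) = f(x).

F(x) = 2/(x**2 + 6) + C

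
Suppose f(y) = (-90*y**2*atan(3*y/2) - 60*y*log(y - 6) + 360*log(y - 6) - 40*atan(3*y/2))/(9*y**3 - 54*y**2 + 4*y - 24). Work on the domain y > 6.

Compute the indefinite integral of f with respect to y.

Recognize the product-rule pattern: f = u'v + uv' with u = -10*atan(3*y/2), v = log(y - 6), so integration by parts undoes it.
Check: d/dy[-10*log(y - 6)*atan(3*y/2)] = (-90*y**2*atan(3*y/2) - 60*y*log(y - 6) + 360*log(y - 6) - 40*atan(3*y/2))/(9*y**3 - 54*y**2 + 4*y - 24) = f(y).

F(y) = -10*log(y - 6)*atan(3*y/2) + C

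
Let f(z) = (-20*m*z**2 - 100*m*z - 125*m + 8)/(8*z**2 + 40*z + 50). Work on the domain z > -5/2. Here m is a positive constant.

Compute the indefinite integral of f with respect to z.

F(z) = (-5*m*z*(2*z + 5) - 4)/(2*(2*z + 5)) + C

Since d/dz undoes antidifferentiation here, F'(z) = f(z) is required of F(z).
Check: d/dz[(-5*m*z*(2*z + 5) - 4)/(2*(2*z + 5))] = (-20*m*z**2 - 100*m*z - 125*m + 8)/(8*z**2 + 40*z + 50) = f(z).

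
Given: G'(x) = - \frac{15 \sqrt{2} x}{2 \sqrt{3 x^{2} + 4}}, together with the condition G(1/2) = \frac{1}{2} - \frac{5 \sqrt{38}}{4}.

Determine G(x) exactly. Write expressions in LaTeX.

G(x) = \frac{1}{2} - 5 \sqrt{\frac{3 x^{2}}{2} + 2}

G'(x) matches the chain-rule pattern g'(h)*h' with inner function h(x) = \frac{3 x^{2}}{2} + 2; substituting u = h(x) collapses the integral.
A general antiderivative is - 5 \sqrt{\frac{3 x^{2}}{2} + 2} + C.
The condition gives C = \frac{1}{2} - \frac{5 \sqrt{38}}{4} - (- \frac{5 \sqrt{38}}{4}) = \frac{1}{2}.
So G(x) = \frac{1}{2} - 5 \sqrt{\frac{3 x^{2}}{2} + 2}.
Check: d/dx[\frac{1}{2} - 5 \sqrt{\frac{3 x^{2}}{2} + 2}] = - \frac{15 \sqrt{2} x}{2 \sqrt{3 x^{2} + 4}} = G'(x).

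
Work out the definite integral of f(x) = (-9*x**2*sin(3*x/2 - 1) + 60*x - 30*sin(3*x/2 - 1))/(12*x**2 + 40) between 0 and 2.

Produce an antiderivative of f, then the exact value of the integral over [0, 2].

Antiderivative: F(x) = (5*log(3*x**2/2 + 5) + cos(3*x/2 - 1))/2; value = -5*log(5)/2 - cos(1)/2 + cos(2)/2 + 5*log(11)/2

A first test for any F(x): its x-derivative must equal f(x) identically.
F(x) = (5*log(3*x**2/2 + 5) + cos(3*x/2 - 1))/2 is an antiderivative of f.
Check: d/dx[(5*log(3*x**2/2 + 5) + cos(3*x/2 - 1))/2] = (-9*x**2*sin(3*x/2 - 1) + 60*x - 30*sin(3*x/2 - 1))/(12*x**2 + 40) = f(x).
F(2) = cos(2)/2 + 5*log(11)/2; F(0) = cos(1)/2 + 5*log(5)/2.
Integral = F(2) - F(0) = -5*log(5)/2 - cos(1)/2 + cos(2)/2 + 5*log(11)/2.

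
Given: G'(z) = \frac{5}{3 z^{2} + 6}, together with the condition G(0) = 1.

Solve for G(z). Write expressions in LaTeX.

Recover the given G'(z) by differentiating a candidate G(z); any mismatch rules it out.
A general antiderivative is \frac{5 \sqrt{2} \operatorname{atan}{\left(\frac{\sqrt{2} z}{2} \right)}}{6} + C.
The condition gives C = 1 - (0) = 1.
So G(z) = \frac{5 \sqrt{2} \operatorname{atan}{\left(\frac{\sqrt{2} z}{2} \right)} + 6}{6}.
Check: d/dz[\frac{5 \sqrt{2} \operatorname{atan}{\left(\frac{\sqrt{2} z}{2} \right)} + 6}{6}] = \frac{5}{3 z^{2} + 6} = G'(z).

G(z) = \frac{5 \sqrt{2} \operatorname{atan}{\left(\frac{\sqrt{2} z}{2} \right)} + 6}{6}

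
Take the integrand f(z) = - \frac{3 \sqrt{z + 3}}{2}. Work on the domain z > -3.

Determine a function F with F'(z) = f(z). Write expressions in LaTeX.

Recover f(z) by differentiating a candidate F(z); any mismatch rules it out.
Check: d/dz[- \left(z + 3\right)^{\frac{3}{2}}] = - \frac{3 \sqrt{z + 3}}{2} = f(z).

An antiderivative is F(z) = - \left(z + 3\right)^{\frac{3}{2}}.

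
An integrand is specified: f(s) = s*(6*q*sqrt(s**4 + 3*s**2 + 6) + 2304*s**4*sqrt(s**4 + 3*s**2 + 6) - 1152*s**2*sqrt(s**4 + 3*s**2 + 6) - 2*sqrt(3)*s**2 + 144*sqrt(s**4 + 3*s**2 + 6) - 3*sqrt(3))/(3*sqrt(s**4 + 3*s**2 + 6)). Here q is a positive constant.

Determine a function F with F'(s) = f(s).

Any candidate F(s) must reproduce f(s) exactly when differentiated.
Check: d/ds[(3*q*s**2 + 384*s**6 - 288*s**4 + 72*s**2 - sqrt(3)*sqrt(s**4 + 3*s**2 + 6) - 6)/3] = (6*q*s*sqrt(s**4 + 3*s**2 + 6) + 2304*s**5*sqrt(s**4 + 3*s**2 + 6) - 1152*s**3*sqrt(s**4 + 3*s**2 + 6) - 2*sqrt(3)*s**3 + 144*s*sqrt(s**4 + 3*s**2 + 6) - 3*sqrt(3)*s)/(3*sqrt(s**4 + 3*s**2 + 6)), which equals f(s).

An antiderivative is F(s) = (3*q*s**2 + 384*s**6 - 288*s**4 + 72*s**2 - sqrt(3)*sqrt(s**4 + 3*s**2 + 6) - 6)/3.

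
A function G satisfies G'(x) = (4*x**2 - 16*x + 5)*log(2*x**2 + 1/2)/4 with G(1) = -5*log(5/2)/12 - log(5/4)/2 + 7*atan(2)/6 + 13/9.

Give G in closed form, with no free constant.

G(x) = (12*x**3*log(2*x**2 + 1/2) - 8*x**3 - 72*x**2*log(2*x**2 + 1/2) + 72*x**2 + 45*x*log(2*x**2 + 1/2) - 84*x - 18*log(x**2 + 1/4) + 42*atan(2*x) + 72)/36

Whatever form G(x) takes, its d/dx must return the stated G'(x).
A general antiderivative is -2*x**3/9 + 2*x**2 - 7*x/3 + (x**3/3 - 2*x**2 + 5*x/4)*log(2*x**2 + 1/2) - log(x**2 + 1/4)/2 + 7*atan(2*x)/6 + C.
The condition gives C = -5*log(5/2)/12 - log(5/4)/2 + 7*atan(2)/6 + 13/9 - (-5/9 - 5*log(5/2)/12 - log(5/4)/2 + 7*atan(2)/6) = 2.
So G(x) = (12*x**3*log(2*x**2 + 1/2) - 8*x**3 - 72*x**2*log(2*x**2 + 1/2) + 72*x**2 + 45*x*log(2*x**2 + 1/2) - 84*x - 18*log(x**2 + 1/4) + 42*atan(2*x) + 72)/36.
Check: d/dx[(12*x**3*log(2*x**2 + 1/2) - 8*x**3 - 72*x**2*log(2*x**2 + 1/2) + 72*x**2 + 45*x*log(2*x**2 + 1/2) - 84*x - 18*log(x**2 + 1/4) + 42*atan(2*x) + 72)/36] = x**2*log(2*x**2 + 1/2) - 4*x*log(2*x**2 + 1/2) + 5*log(2*x**2 + 1/2)/4, which equals G'(x).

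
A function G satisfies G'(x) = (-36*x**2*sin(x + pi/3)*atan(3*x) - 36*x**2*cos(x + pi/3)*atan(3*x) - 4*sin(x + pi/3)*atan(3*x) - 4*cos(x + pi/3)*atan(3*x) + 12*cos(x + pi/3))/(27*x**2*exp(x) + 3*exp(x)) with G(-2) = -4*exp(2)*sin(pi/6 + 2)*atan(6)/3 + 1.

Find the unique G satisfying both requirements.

G(x) = (3*exp(x) + 4*cos(x + pi/3)*atan(3*x))*exp(-x)/3

A first test for any G(x): its x-derivative must equal the given G'(x).
A general antiderivative is 4*exp(-x)*cos(x + pi/3)*atan(3*x)/3 + C.
The condition gives C = -4*exp(2)*sin(pi/6 + 2)*atan(6)/3 + 1 - (-4*exp(2)*sin(pi/6 + 2)*atan(6)/3) = 1.
So G(x) = (3*exp(x) + 4*cos(x + pi/3)*atan(3*x))*exp(-x)/3.
Check: d/dx[(3*exp(x) + 4*cos(x + pi/3)*atan(3*x))*exp(-x)/3] = (-36*x**2*sin(x + pi/3)*atan(3*x) - 36*x**2*cos(x + pi/3)*atan(3*x) - 4*sin(x + pi/3)*atan(3*x) - 4*cos(x + pi/3)*atan(3*x) + 12*cos(x + pi/3))/(27*x**2*exp(x) + 3*exp(x)) = G'(x).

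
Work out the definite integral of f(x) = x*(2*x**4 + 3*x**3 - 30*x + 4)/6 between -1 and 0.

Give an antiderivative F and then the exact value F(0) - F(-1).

Antiderivative: F(x) = x**6/18 + x**5/10 - 5*x**3/3 + x**2/3; value = -88/45

For F(x) to be correct the identity F'(x) - f(x) = 0 must hold.
F(x) = x**6/18 + x**5/10 - 5*x**3/3 + x**2/3 is an antiderivative of f.
Check: d/dx[x**6/18 + x**5/10 - 5*x**3/3 + x**2/3] = x**5/3 + x**4/2 - 5*x**2 + 2*x/3, which equals f(x).
F(0) = 0; F(-1) = 88/45.
Integral = F(0) - F(-1) = -88/45.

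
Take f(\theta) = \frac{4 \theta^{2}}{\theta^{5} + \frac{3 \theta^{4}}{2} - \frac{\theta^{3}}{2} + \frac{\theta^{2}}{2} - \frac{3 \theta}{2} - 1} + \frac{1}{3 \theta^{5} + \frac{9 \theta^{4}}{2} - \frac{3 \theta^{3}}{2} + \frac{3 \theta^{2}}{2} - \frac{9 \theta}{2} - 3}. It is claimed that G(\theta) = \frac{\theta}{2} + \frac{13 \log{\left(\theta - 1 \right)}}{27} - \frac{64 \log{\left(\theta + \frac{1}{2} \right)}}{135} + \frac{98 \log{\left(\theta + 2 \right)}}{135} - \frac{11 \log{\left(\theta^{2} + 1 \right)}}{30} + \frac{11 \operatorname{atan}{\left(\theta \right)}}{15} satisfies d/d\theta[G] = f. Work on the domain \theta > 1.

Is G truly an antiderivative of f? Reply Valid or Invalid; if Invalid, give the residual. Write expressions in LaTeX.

Invalid: d/d\theta[G] - f = \frac{1}{2}, which is not 0.

d/d\theta[G] = \frac{6 \theta^{5} + 9 \theta^{4} - 3 \theta^{3} + 51 \theta^{2} - 9 \theta - 2}{12 \theta^{5} + 18 \theta^{4} - 6 \theta^{3} + 6 \theta^{2} - 18 \theta - 12}
d/d\theta[G] - f(\theta) = \frac{1}{2} != 0.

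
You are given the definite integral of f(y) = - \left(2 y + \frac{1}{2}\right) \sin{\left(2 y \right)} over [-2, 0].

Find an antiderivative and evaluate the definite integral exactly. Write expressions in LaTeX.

An antiderivative F(y) passes only if d/dy[F] lands on f(y) exactly.
F(y) = y \cos{\left(2 y \right)} - \frac{\sin{\left(2 y \right)}}{2} + \frac{\cos{\left(2 y \right)}}{4} is an antiderivative of f.
Check: d/dy[y \cos{\left(2 y \right)} - \frac{\sin{\left(2 y \right)}}{2} + \frac{\cos{\left(2 y \right)}}{4}] = - 2 y \sin{\left(2 y \right)} - \frac{\sin{\left(2 y \right)}}{2}, which equals f(y).
F(0) = \frac{1}{4}; F(-2) = \frac{\sin{\left(4 \right)}}{2} - \frac{7 \cos{\left(4 \right)}}{4}.
Integral = F(0) - F(-2) = \frac{7 \cos{\left(4 \right)}}{4} + \frac{1}{4} - \frac{\sin{\left(4 \right)}}{2}.

Antiderivative: F(y) = y \cos{\left(2 y \right)} - \frac{\sin{\left(2 y \right)}}{2} + \frac{\cos{\left(2 y \right)}}{4}; value = \frac{7 \cos{\left(4 \right)}}{4} + \frac{1}{4} - \frac{\sin{\left(4 \right)}}{2}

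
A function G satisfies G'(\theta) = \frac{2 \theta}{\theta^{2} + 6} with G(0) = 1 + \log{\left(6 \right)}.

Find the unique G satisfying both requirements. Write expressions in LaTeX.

G(\theta) = \log{\left(\theta^{2} + 6 \right)} + 1

G'(\theta) matches the chain-rule pattern g'(h)*h' with inner function h(\theta) = \theta^{2} + 6; substituting u = h(\theta) collapses the integral.
A general antiderivative is \log{\left(\theta^{2} + 6 \right)} + C.
The condition gives C = 1 + \log{\left(6 \right)} - (\log{\left(6 \right)}) = 1.
So G(\theta) = \log{\left(\theta^{2} + 6 \right)} + 1.
Check: d/d\theta[\log{\left(\theta^{2} + 6 \right)} + 1] = \frac{2 \theta}{\theta^{2} + 6} = G'(\theta).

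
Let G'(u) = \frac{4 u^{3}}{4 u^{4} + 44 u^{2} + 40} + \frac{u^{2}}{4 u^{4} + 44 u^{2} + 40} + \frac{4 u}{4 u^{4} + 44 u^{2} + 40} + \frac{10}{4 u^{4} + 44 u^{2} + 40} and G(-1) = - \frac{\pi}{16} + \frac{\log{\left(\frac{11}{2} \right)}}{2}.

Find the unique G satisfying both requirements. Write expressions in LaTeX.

Integrate term by term and add the pieces.
A general antiderivative is \frac{\log{\left(\frac{u^{2}}{2} + 5 \right)}}{2} + \frac{\operatorname{atan}{\left(u \right)}}{4} + C.
The condition gives C = - \frac{\pi}{16} + \frac{\log{\left(\frac{11}{2} \right)}}{2} - (- \frac{\pi}{16} + \frac{\log{\left(\frac{11}{2} \right)}}{2}) = 0.
So G(u) = \frac{\log{\left(\frac{u^{2}}{2} + 5 \right)}}{2} + \frac{\operatorname{atan}{\left(u \right)}}{4}.
Check: d/du[\frac{\log{\left(\frac{u^{2}}{2} + 5 \right)}}{2} + \frac{\operatorname{atan}{\left(u \right)}}{4}] = \frac{4 u^{3} + u^{2} + 4 u + 10}{4 u^{4} + 44 u^{2} + 40}, which equals G'(u).

G(u) = \frac{\log{\left(\frac{u^{2}}{2} + 5 \right)}}{2} + \frac{\operatorname{atan}{\left(u \right)}}{4}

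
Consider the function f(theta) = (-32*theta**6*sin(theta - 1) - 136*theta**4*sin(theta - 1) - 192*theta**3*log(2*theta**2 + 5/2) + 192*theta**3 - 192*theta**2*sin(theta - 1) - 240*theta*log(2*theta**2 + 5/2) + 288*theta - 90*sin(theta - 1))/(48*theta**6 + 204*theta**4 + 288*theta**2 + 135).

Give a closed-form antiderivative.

An antiderivative is F(theta) = 2*(2*theta**2*cos(theta - 1) + 6*log(2*theta**2 + 5/2) + 3*cos(theta - 1))/(3*(2*theta**2 + 3)).

For F(theta) to be correct the identity F'(theta) - f(theta) = 0 must hold.
Check: d/dtheta[2*(2*theta**2*cos(theta - 1) + 6*log(2*theta**2 + 5/2) + 3*cos(theta - 1))/(3*(2*theta**2 + 3))] = (-32*theta**6*sin(theta - 1) - 136*theta**4*sin(theta - 1) - 192*theta**3*log(2*theta**2 + 5/2) + 192*theta**3 - 192*theta**2*sin(theta - 1) - 240*theta*log(2*theta**2 + 5/2) + 288*theta - 90*sin(theta - 1))/(48*theta**6 + 204*theta**4 + 288*theta**2 + 135) = f(theta).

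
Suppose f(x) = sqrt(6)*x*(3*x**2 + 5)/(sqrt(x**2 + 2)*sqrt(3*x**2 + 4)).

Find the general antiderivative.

f has the shape u'v + uv' for u = 3*sqrt(x**2/2 + 1) and v = sqrt(x**2 + 4/3) — it is the derivative of the product u*v.
Check: d/dx[sqrt(6)*sqrt(x**2 + 2)*sqrt(3*x**2 + 4)/2] = (3*sqrt(6)*x**3 + 5*sqrt(6)*x)/(sqrt(x**2 + 2)*sqrt(3*x**2 + 4)), which equals f(x).

F(x) = sqrt(6)*sqrt(x**2 + 2)*sqrt(3*x**2 + 4)/2 + C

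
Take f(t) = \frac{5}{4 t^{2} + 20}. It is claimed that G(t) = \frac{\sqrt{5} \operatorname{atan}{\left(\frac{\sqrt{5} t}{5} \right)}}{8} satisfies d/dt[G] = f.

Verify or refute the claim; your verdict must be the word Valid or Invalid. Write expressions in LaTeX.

Invalid: d/dt[G] - f = - \frac{5}{8 t^{2} + 40}, which is not 0.

d/dt[G] = \frac{5}{8 t^{2} + 40}
d/dt[G] - f(t) = - \frac{5}{8 t^{2} + 40} != 0.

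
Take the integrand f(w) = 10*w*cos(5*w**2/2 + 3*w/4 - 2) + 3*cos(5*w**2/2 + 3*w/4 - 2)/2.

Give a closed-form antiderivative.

The substitution u = 5*w**2/2 + 3*w/4 - 2 works: f is exactly (dF/du)*(du/dw) for that inner function.
Check: d/dw[2*sin(5*w**2/2 + 3*w/4 - 2)] = 10*w*cos(5*w**2/2 + 3*w/4 - 2) + 3*cos(5*w**2/2 + 3*w/4 - 2)/2 = f(w).

An antiderivative is F(w) = 2*sin(5*w**2/2 + 3*w/4 - 2).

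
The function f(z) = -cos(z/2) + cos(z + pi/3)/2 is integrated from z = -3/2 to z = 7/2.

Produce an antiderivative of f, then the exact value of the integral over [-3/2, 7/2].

The integrand splits into summands that can be handled one at a time.
F(z) = -2*sin(z/2) + sin(z + pi/3)/2 is an antiderivative of f.
Check: d/dz[-2*sin(z/2) + sin(z + pi/3)/2] = -cos(z/2) + cos(z + pi/3)/2 = f(z).
F(7/2) = -2*sin(7/4) + sin(pi/3 + 7/2)/2; F(-3/2) = cos(pi/6 + 3/2)/2 + 2*sin(3/4).
Integral = F(7/2) - F(-3/2) = -2*sin(7/4) - 2*sin(3/4) + sin(pi/3 + 7/2)/2 - cos(pi/6 + 3/2)/2.

Antiderivative: F(z) = -2*sin(z/2) + sin(z + pi/3)/2; value = -2*sin(7/4) - 2*sin(3/4) + sin(pi/3 + 7/2)/2 - cos(pi/6 + 3/2)/2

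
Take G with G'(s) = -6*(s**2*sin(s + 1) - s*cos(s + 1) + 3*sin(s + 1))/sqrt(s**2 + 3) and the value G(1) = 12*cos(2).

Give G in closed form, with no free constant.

Recognize the product-rule pattern: G'(s) = u'v + uv' with u = 6*sqrt(s**2 + 3), v = cos(s + 1), so integration by parts undoes it.
A general antiderivative is 6*sqrt(s**2 + 3)*cos(s + 1) + C.
The condition gives C = 12*cos(2) - (12*cos(2)) = 0.
So G(s) = 6*sqrt(s**2 + 3)*cos(s + 1).
Check: d/ds[6*sqrt(s**2 + 3)*cos(s + 1)] = (-6*s**2*sin(s + 1) + 6*s*cos(s + 1) - 18*sin(s + 1))/sqrt(s**2 + 3), which equals G'(s).

G(s) = 6*sqrt(s**2 + 3)*cos(s + 1)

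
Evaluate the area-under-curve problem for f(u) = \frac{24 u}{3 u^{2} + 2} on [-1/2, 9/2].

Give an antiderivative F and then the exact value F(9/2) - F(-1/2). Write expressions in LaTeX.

The substitution w = u^{2} + \frac{2}{3} works: f is exactly (dF/dw)*(dw/du) for that inner function.
F(u) = 4 \log{\left(u^{2} + \frac{2}{3} \right)} is an antiderivative of f.
Check: d/du[4 \log{\left(u^{2} + \frac{2}{3} \right)}] = \frac{24 u}{3 u^{2} + 2} = f(u).
F(9/2) = 4 \log{\left(\frac{251}{12} \right)}; F(-1/2) = 4 \log{\left(\frac{11}{12} \right)}.
Integral = F(9/2) - F(-1/2) = - 4 \log{\left(\frac{11}{12} \right)} + 4 \log{\left(\frac{251}{12} \right)}.

Antiderivative: F(u) = 4 \log{\left(u^{2} + \frac{2}{3} \right)}; value = - 4 \log{\left(\frac{11}{12} \right)} + 4 \log{\left(\frac{251}{12} \right)}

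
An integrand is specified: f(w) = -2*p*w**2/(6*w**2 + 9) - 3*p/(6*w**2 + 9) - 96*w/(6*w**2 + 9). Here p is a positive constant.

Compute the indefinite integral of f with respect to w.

F(w) = -p*w/3 - 4*log(2*w**4/3 + 2*w**2 + 3/2) + C

The integrand splits into summands that can be handled one at a time.
Check: d/dw[-p*w/3 - 4*log(2*w**4/3 + 2*w**2 + 3/2)] = (-2*p*w**2 - 3*p - 96*w)/(6*w**2 + 9), which equals f(w).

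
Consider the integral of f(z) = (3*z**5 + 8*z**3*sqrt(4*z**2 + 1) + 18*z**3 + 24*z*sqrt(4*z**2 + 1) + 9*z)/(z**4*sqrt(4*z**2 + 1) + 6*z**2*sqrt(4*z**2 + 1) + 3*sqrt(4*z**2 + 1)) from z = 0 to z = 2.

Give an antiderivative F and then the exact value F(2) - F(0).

Differentiate the proposed F(z) back; it has to land on f(z) exactly.
F(z) = 3*sqrt(4*z**2 + 1)/4 + 2*log(z**4/3 + 2*z**2 + 1) is an antiderivative of f.
Check: d/dz[3*sqrt(4*z**2 + 1)/4 + 2*log(z**4/3 + 2*z**2 + 1)] = (3*z**5 + 8*z**3*sqrt(4*z**2 + 1) + 18*z**3 + 24*z*sqrt(4*z**2 + 1) + 9*z)/(z**4*sqrt(4*z**2 + 1) + 6*z**2*sqrt(4*z**2 + 1) + 3*sqrt(4*z**2 + 1)) = f(z).
F(2) = 3*sqrt(17)/4 + 2*log(43/3); F(0) = 3/4.
Integral = F(2) - F(0) = -3/4 + 3*sqrt(17)/4 + 2*log(43/3).

Antiderivative: F(z) = 3*sqrt(4*z**2 + 1)/4 + 2*log(z**4/3 + 2*z**2 + 1); value = -3/4 + 3*sqrt(17)/4 + 2*log(43/3)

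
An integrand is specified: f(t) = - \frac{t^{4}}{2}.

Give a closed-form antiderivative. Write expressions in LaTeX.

An antiderivative is F(t) = - \frac{t^{5}}{10}.

Since d/dt undoes antidifferentiation here, F'(t) = f(t) is required of F(t).
Check: d/dt[- \frac{t^{5}}{10}] = - \frac{t^{4}}{2} = f(t).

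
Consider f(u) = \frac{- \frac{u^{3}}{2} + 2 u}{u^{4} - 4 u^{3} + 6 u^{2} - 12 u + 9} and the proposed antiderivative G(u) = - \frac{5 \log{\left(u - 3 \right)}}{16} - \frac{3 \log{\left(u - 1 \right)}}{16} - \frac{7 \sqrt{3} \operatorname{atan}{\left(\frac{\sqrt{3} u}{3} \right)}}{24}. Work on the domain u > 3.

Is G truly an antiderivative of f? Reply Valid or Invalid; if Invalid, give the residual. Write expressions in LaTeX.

Valid. The derivative of G reproduces f.

d/du[G] = \frac{- u^{3} + 4 u}{2 u^{4} - 8 u^{3} + 12 u^{2} - 24 u + 18}
This equals f(u) exactly, so the claim holds.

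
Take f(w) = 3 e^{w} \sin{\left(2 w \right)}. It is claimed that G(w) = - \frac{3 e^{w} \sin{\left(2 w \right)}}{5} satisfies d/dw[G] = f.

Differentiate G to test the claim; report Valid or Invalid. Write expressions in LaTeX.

Invalid: d/dw[G] - f = - \frac{18 e^{w} \sin{\left(2 w \right)}}{5} - \frac{6 e^{w} \cos{\left(2 w \right)}}{5}, which is not 0.

d/dw[G] = - \frac{3 e^{w} \sin{\left(2 w \right)}}{5} - \frac{6 e^{w} \cos{\left(2 w \right)}}{5}
d/dw[G] - f(w) = - \frac{18 e^{w} \sin{\left(2 w \right)}}{5} - \frac{6 e^{w} \cos{\left(2 w \right)}}{5} != 0.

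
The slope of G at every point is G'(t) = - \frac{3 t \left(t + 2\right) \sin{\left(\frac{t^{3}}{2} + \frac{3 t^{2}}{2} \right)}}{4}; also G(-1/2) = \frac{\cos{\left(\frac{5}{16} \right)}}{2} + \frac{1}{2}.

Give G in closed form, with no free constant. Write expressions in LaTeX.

G'(t) matches the chain-rule pattern g'(h)*h' with inner function h(t) = \frac{t^{3}}{2} + \frac{3 t^{2}}{2}; substituting u = h(t) collapses the integral.
A general antiderivative is \frac{\cos{\left(\frac{t^{3}}{2} + \frac{3 t^{2}}{2} \right)}}{2} + C.
The condition gives C = \frac{\cos{\left(\frac{5}{16} \right)}}{2} + \frac{1}{2} - (\frac{\cos{\left(\frac{5}{16} \right)}}{2}) = \frac{1}{2}.
So G(t) = \frac{\cos{\left(\frac{t^{3}}{2} + \frac{3 t^{2}}{2} \right)} + 1}{2}.
Check: d/dt[\frac{\cos{\left(\frac{t^{3}}{2} + \frac{3 t^{2}}{2} \right)} + 1}{2}] = - \frac{3 t^{2} \sin{\left(\frac{t^{3}}{2} + \frac{3 t^{2}}{2} \right)}}{4} - \frac{3 t \sin{\left(\frac{t^{3}}{2} + \frac{3 t^{2}}{2} \right)}}{2}, which equals G'(t).

G(t) = \frac{\cos{\left(\frac{t^{3}}{2} + \frac{3 t^{2}}{2} \right)} + 1}{2}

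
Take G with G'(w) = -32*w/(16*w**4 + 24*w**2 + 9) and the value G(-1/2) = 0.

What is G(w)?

G'(w) matches the chain-rule pattern g'(h)*h' with inner function h(w) = 2*w**2 + 3/2; substituting u = h(w) collapses the integral.
A general antiderivative is 2/(2*w**2 + 3/2) + C.
The condition gives C = 0 - (1) = -1.
So G(w) = -(2*w - 1)*(2*w + 1)/(4*w**2 + 3).
Check: d/dw[-(2*w - 1)*(2*w + 1)/(4*w**2 + 3)] = -32*w/(16*w**4 + 24*w**2 + 9) = G'(w).

G(w) = -(2*w - 1)*(2*w + 1)/(4*w**2 + 3)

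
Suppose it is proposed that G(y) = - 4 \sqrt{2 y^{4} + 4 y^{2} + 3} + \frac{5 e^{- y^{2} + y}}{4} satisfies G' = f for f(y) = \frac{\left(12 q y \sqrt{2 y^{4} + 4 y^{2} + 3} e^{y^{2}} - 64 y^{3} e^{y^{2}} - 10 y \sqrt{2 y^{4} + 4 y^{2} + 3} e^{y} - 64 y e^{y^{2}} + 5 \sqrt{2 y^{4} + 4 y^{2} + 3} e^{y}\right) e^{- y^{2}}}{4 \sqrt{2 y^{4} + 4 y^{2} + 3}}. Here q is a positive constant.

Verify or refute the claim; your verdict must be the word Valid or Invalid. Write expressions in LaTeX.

d/dy[G] = \frac{- 64 y^{3} - 10 y \sqrt{2 y^{4} + 4 y^{2} + 3} e^{y} e^{- y^{2}} - 64 y + 5 \sqrt{2 y^{4} + 4 y^{2} + 3} e^{y} e^{- y^{2}}}{4 \sqrt{2 y^{4} + 4 y^{2} + 3}}
d/dy[G] - f(y) = - 3 q y != 0.

Invalid: d/dy[G] - f = - 3 q y, which is not 0.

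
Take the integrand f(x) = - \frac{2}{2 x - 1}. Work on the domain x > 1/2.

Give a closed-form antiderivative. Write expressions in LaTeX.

An antiderivative is F(x) = - \log{\left(2 x - 1 \right)}.

Differentiate the proposed F(x) back; it has to land on f(x) exactly.
Check: d/dx[- \log{\left(2 x - 1 \right)}] = - \frac{2}{2 x - 1} = f(x).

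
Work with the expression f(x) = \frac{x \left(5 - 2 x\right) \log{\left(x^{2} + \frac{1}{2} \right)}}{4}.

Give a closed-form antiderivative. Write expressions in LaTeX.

Recover f(x) by differentiating a candidate F(x); any mismatch rules it out.
Check: d/dx[- \frac{x^{3} \log{\left(x^{2} + \frac{1}{2} \right)}}{6} + \frac{x^{3}}{9} + \frac{5 x^{2} \log{\left(x^{2} + \frac{1}{2} \right)}}{8} - \frac{5 x^{2}}{8} - \frac{x}{6} + \frac{5 \log{\left(x^{2} + \frac{1}{2} \right)}}{16} + \frac{\sqrt{2} \operatorname{atan}{\left(\sqrt{2} x \right)}}{12}] = - \frac{x^{2} \log{\left(x^{2} + \frac{1}{2} \right)}}{2} + \frac{5 x \log{\left(x^{2} + \frac{1}{2} \right)}}{4}, which equals f(x).

An antiderivative is F(x) = - \frac{x^{3} \log{\left(x^{2} + \frac{1}{2} \right)}}{6} + \frac{x^{3}}{9} + \frac{5 x^{2} \log{\left(x^{2} + \frac{1}{2} \right)}}{8} - \frac{5 x^{2}}{8} - \frac{x}{6} + \frac{5 \log{\left(x^{2} + \frac{1}{2} \right)}}{16} + \frac{\sqrt{2} \operatorname{atan}{\left(\sqrt{2} x \right)}}{12}.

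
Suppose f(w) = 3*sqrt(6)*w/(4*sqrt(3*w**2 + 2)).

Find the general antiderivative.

F(w) = 3*sqrt(2*w**2 + 4/3)/4 + C

f matches the chain-rule pattern g'(h)*h' with inner function h(w) = 2*w**2 + 4/3; substituting u = h(w) collapses the integral.
Check: d/dw[3*sqrt(2*w**2 + 4/3)/4] = 3*sqrt(6)*w/(4*sqrt(3*w**2 + 2)) = f(w).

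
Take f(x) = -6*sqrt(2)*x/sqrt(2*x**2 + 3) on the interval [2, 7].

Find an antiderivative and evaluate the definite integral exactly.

f matches the chain-rule pattern g'(h)*h' with inner function h(x) = 4*x**2 + 6; substituting u = h(x) collapses the integral.
F(x) = -3*sqrt(4*x**2 + 6) is an antiderivative of f.
Check: d/dx[-3*sqrt(4*x**2 + 6)] = -6*sqrt(2)*x/sqrt(2*x**2 + 3) = f(x).
F(7) = -3*sqrt(202); F(2) = -3*sqrt(22).
Integral = F(7) - F(2) = -3*sqrt(202) + 3*sqrt(22).

Antiderivative: F(x) = -3*sqrt(4*x**2 + 6); value = -3*sqrt(202) + 3*sqrt(22)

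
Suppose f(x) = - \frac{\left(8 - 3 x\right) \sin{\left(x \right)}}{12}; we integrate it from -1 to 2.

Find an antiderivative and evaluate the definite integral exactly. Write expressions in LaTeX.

Check any antiderivative F(x) by computing F'(x) and comparing it with f(x).
F(x) = \frac{- 3 x \cos{\left(x \right)} + 3 \sin{\left(x \right)} + 8 \cos{\left(x \right)}}{12} is an antiderivative of f.
Check: d/dx[\frac{- 3 x \cos{\left(x \right)} + 3 \sin{\left(x \right)} + 8 \cos{\left(x \right)}}{12}] = \frac{x \sin{\left(x \right)}}{4} - \frac{2 \sin{\left(x \right)}}{3}, which equals f(x).
F(2) = \frac{\cos{\left(2 \right)}}{6} + \frac{\sin{\left(2 \right)}}{4}; F(-1) = - \frac{\sin{\left(1 \right)}}{4} + \frac{11 \cos{\left(1 \right)}}{12}.
Integral = F(2) - F(-1) = - \frac{11 \cos{\left(1 \right)}}{12} + \frac{\cos{\left(2 \right)}}{6} + \frac{\sin{\left(1 \right)}}{4} + \frac{\sin{\left(2 \right)}}{4}.

Antiderivative: F(x) = \frac{- 3 x \cos{\left(x \right)} + 3 \sin{\left(x \right)} + 8 \cos{\left(x \right)}}{12}; value = - \frac{11 \cos{\left(1 \right)}}{12} + \frac{\cos{\left(2 \right)}}{6} + \frac{\sin{\left(1 \right)}}{4} + \frac{\sin{\left(2 \right)}}{4}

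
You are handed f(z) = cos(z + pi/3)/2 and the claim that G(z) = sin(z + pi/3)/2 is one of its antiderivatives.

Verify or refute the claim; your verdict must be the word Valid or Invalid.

Valid. The derivative of G reproduces f.

d/dz[G] = cos(z + pi/3)/2
This equals f(z) exactly, so the claim holds.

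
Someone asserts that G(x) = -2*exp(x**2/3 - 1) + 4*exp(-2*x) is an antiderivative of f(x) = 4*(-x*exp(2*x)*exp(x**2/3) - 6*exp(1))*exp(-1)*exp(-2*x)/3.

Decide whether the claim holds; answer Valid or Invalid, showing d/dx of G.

d/dx[G] = (-4*x*exp(-1)*exp(2*x)*exp(x**2/3) - 24)*exp(-2*x)/3
This equals f(x) exactly, so the claim holds.

Valid - the claim checks out under differentiation.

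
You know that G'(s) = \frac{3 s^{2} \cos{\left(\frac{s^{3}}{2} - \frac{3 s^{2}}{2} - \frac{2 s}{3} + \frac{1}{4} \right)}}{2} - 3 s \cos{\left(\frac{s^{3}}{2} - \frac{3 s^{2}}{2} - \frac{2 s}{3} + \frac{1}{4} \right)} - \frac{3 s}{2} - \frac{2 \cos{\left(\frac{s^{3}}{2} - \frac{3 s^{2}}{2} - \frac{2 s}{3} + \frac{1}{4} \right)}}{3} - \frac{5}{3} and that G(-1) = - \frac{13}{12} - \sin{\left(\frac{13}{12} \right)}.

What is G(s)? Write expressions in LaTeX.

Integrate term by term and add the pieces.
A general antiderivative is - \frac{3 s^{2}}{4} - \frac{5 s}{3} + \sin{\left(\frac{s^{3}}{2} - \frac{3 s^{2}}{2} - \frac{2 s}{3} + \frac{1}{4} \right)} - 2 + C.
The condition gives C = - \frac{13}{12} - \sin{\left(\frac{13}{12} \right)} - (- \frac{13}{12} - \sin{\left(\frac{13}{12} \right)}) = 0.
So G(s) = - \frac{3 s^{2}}{4} - \frac{5 s}{3} + \sin{\left(\frac{s^{3}}{2} - \frac{3 s^{2}}{2} - \frac{2 s}{3} + \frac{1}{4} \right)} - 2.
Check: d/ds[- \frac{3 s^{2}}{4} - \frac{5 s}{3} + \sin{\left(\frac{s^{3}}{2} - \frac{3 s^{2}}{2} - \frac{2 s}{3} + \frac{1}{4} \right)} - 2] = \frac{3 s^{2} \cos{\left(\frac{s^{3}}{2} - \frac{3 s^{2}}{2} - \frac{2 s}{3} + \frac{1}{4} \right)}}{2} - 3 s \cos{\left(\frac{s^{3}}{2} - \frac{3 s^{2}}{2} - \frac{2 s}{3} + \frac{1}{4} \right)} - \frac{3 s}{2} - \frac{2 \cos{\left(\frac{s^{3}}{2} - \frac{3 s^{2}}{2} - \frac{2 s}{3} + \frac{1}{4} \right)}}{3} - \frac{5}{3} = G'(s).

G(s) = - \frac{3 s^{2}}{4} - \frac{5 s}{3} + \sin{\left(\frac{s^{3}}{2} - \frac{3 s^{2}}{2} - \frac{2 s}{3} + \frac{1}{4} \right)} - 2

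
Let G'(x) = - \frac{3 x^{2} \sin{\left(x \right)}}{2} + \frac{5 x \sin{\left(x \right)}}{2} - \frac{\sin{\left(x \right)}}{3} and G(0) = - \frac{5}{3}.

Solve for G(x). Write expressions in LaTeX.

The integrand splits into summands that can be handled one at a time.
A general antiderivative is \frac{3 x^{2} \cos{\left(x \right)}}{2} - 3 x \sin{\left(x \right)} - \frac{5 x \cos{\left(x \right)}}{2} + \frac{5 \sin{\left(x \right)}}{2} - \frac{8 \cos{\left(x \right)}}{3} + C.
The condition gives C = - \frac{5}{3} - (- \frac{8}{3}) = 1.
So G(x) = \frac{3 x^{2} \cos{\left(x \right)}}{2} - 3 x \sin{\left(x \right)} - \frac{5 x \cos{\left(x \right)}}{2} + \frac{5 \sin{\left(x \right)}}{2} - \frac{8 \cos{\left(x \right)}}{3} + 1.
Check: d/dx[\frac{3 x^{2} \cos{\left(x \right)}}{2} - 3 x \sin{\left(x \right)} - \frac{5 x \cos{\left(x \right)}}{2} + \frac{5 \sin{\left(x \right)}}{2} - \frac{8 \cos{\left(x \right)}}{3} + 1] = - \frac{3 x^{2} \sin{\left(x \right)}}{2} + \frac{5 x \sin{\left(x \right)}}{2} - \frac{\sin{\left(x \right)}}{3} = G'(x).

G(x) = \frac{3 x^{2} \cos{\left(x \right)}}{2} - 3 x \sin{\left(x \right)} - \frac{5 x \cos{\left(x \right)}}{2} + \frac{5 \sin{\left(x \right)}}{2} - \frac{8 \cos{\left(x \right)}}{3} + 1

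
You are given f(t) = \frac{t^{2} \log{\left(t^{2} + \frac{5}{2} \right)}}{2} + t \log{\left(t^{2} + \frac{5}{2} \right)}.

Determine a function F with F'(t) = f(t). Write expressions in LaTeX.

An antiderivative is F(t) = - \frac{t^{3}}{9} - \frac{t^{2}}{2} + \frac{5 t}{6} + \left(\frac{t^{3}}{6} + \frac{t^{2}}{2}\right) \log{\left(t^{2} + \frac{5}{2} \right)} + \frac{5 \log{\left(t^{2} + \frac{5}{2} \right)}}{4} - \frac{5 \sqrt{10} \operatorname{atan}{\left(\frac{\sqrt{10} t}{5} \right)}}{12}.

The integrand splits into summands that can be handled one at a time.
Check: d/dt[- \frac{t^{3}}{9} - \frac{t^{2}}{2} + \frac{5 t}{6} + \left(\frac{t^{3}}{6} + \frac{t^{2}}{2}\right) \log{\left(t^{2} + \frac{5}{2} \right)} + \frac{5 \log{\left(t^{2} + \frac{5}{2} \right)}}{4} - \frac{5 \sqrt{10} \operatorname{atan}{\left(\frac{\sqrt{10} t}{5} \right)}}{12}] = \frac{t^{2} \log{\left(t^{2} + \frac{5}{2} \right)}}{2} + t \log{\left(t^{2} + \frac{5}{2} \right)} = f(t).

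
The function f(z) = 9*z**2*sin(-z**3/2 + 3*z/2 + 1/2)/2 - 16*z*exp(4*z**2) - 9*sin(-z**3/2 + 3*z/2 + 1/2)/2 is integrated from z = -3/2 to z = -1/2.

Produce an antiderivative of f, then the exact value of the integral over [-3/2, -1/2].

Antiderivative: F(z) = -2*exp(4*z**2) + 3*cos(-z**3/2 + 3*z/2 + 1/2); value = -2*exp(1) - 3*cos(1/16) + 3*cos(3/16) + 2*exp(9)

Integrate term by term and add the pieces.
F(z) = -2*exp(4*z**2) + 3*cos(-z**3/2 + 3*z/2 + 1/2) is an antiderivative of f.
Check: d/dz[-2*exp(4*z**2) + 3*cos(-z**3/2 + 3*z/2 + 1/2)] = 9*z**2*sin(-z**3/2 + 3*z/2 + 1/2)/2 - 16*z*exp(4*z**2) - 9*sin(-z**3/2 + 3*z/2 + 1/2)/2 = f(z).
F(-1/2) = -2*exp(1) + 3*cos(3/16); F(-3/2) = -2*exp(9) + 3*cos(1/16).
Integral = F(-1/2) - F(-3/2) = -2*exp(1) - 3*cos(1/16) + 3*cos(3/16) + 2*exp(9).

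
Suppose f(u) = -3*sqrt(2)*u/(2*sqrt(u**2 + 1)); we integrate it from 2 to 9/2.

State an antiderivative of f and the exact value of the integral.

The substitution w = 2*u**2 + 2 works: f is exactly (dF/dw)*(dw/du) for that inner function.
F(u) = -3*sqrt(2*u**2 + 2)/2 is an antiderivative of f.
Check: d/du[-3*sqrt(2*u**2 + 2)/2] = -3*sqrt(2)*u/(2*sqrt(u**2 + 1)) = f(u).
F(9/2) = -3*sqrt(170)/4; F(2) = -3*sqrt(10)/2.
Integral = F(9/2) - F(2) = -3*sqrt(170)/4 + 3*sqrt(10)/2.

Antiderivative: F(u) = -3*sqrt(2*u**2 + 2)/2; value = -3*sqrt(170)/4 + 3*sqrt(10)/2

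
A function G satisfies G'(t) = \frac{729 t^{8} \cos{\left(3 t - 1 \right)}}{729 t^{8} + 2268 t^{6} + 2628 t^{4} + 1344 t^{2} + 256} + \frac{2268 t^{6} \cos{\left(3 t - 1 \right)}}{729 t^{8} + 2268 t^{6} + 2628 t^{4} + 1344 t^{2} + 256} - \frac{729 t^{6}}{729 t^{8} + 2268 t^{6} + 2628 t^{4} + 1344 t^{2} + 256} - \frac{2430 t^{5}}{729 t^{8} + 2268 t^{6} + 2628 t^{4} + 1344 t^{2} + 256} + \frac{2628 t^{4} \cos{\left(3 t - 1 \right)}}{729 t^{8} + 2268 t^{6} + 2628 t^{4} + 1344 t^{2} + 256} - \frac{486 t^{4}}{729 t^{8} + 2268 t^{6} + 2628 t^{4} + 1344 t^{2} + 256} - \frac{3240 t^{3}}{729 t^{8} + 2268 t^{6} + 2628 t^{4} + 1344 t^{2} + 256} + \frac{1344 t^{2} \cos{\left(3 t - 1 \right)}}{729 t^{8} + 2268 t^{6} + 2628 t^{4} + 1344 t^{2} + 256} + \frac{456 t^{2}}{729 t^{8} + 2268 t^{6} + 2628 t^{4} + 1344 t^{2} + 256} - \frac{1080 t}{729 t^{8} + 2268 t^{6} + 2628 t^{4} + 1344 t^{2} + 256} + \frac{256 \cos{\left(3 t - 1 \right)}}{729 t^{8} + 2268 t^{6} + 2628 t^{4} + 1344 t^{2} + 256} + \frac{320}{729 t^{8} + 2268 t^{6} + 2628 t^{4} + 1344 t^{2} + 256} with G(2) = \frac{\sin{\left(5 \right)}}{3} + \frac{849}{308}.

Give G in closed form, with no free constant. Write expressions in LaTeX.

G(t) = \frac{t}{3 t^{2} + 2} + \frac{t + \frac{5}{2}}{\frac{3 t^{2}}{2} + \frac{4}{3}} + \frac{\sin{\left(3 t - 1 \right)}}{3} + 2

Integrate term by term and add the pieces.
A general antiderivative is \frac{t}{3 t^{2} + 2} + \frac{t + \frac{5}{2}}{\frac{3 t^{2}}{2} + \frac{4}{3}} + \frac{\sin{\left(3 t - 1 \right)}}{3} + C.
The condition gives C = \frac{\sin{\left(5 \right)}}{3} + \frac{849}{308} - (\frac{\sin{\left(5 \right)}}{3} + \frac{233}{308}) = 2.
So G(t) = \frac{t}{3 t^{2} + 2} + \frac{t + \frac{5}{2}}{\frac{3 t^{2}}{2} + \frac{4}{3}} + \frac{\sin{\left(3 t - 1 \right)}}{3} + 2.
Check: d/dt[\frac{t}{3 t^{2} + 2} + \frac{t + \frac{5}{2}}{\frac{3 t^{2}}{2} + \frac{4}{3}} + \frac{\sin{\left(3 t - 1 \right)}}{3} + 2] = \frac{729 t^{8} \cos{\left(3 t - 1 \right)} + 2268 t^{6} \cos{\left(3 t - 1 \right)} - 729 t^{6} - 2430 t^{5} + 2628 t^{4} \cos{\left(3 t - 1 \right)} - 486 t^{4} - 3240 t^{3} + 1344 t^{2} \cos{\left(3 t - 1 \right)} + 456 t^{2} - 1080 t + 256 \cos{\left(3 t - 1 \right)} + 320}{729 t^{8} + 2268 t^{6} + 2628 t^{4} + 1344 t^{2} + 256}, which equals G'(t).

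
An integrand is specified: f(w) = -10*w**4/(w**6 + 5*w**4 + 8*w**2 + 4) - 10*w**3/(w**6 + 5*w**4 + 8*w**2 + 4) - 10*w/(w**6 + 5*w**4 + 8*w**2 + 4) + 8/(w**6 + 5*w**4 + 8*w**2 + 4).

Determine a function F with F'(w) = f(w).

The integrand splits into summands that can be handled one at a time.
Check: d/dw[(8*w - 2*(w**2 + 2)*atan(w) + 5)/(w**2 + 2)] = (-10*w**4 - 10*w**3 - 10*w + 8)/(w**6 + 5*w**4 + 8*w**2 + 4), which equals f(w).

An antiderivative is F(w) = (8*w - 2*(w**2 + 2)*atan(w) + 5)/(w**2 + 2).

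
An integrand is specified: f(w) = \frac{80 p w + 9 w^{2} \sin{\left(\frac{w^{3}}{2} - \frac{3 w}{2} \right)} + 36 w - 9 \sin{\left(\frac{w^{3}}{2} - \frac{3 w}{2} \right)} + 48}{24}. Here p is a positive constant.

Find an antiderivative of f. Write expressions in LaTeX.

Differentiate the proposed F(w) back; it has to land on f(w) exactly.
Check: d/dw[\frac{5 p w^{2}}{3} + \frac{3 w^{2}}{4} + 2 w - \frac{\cos{\left(\frac{w^{3}}{2} - \frac{3 w}{2} \right)}}{4}] = \frac{10 p w}{3} + \frac{3 w^{2} \sin{\left(\frac{w^{3}}{2} - \frac{3 w}{2} \right)}}{8} + \frac{3 w}{2} - \frac{3 \sin{\left(\frac{w^{3}}{2} - \frac{3 w}{2} \right)}}{8} + 2, which equals f(w).

An antiderivative is F(w) = \frac{5 p w^{2}}{3} + \frac{3 w^{2}}{4} + 2 w - \frac{\cos{\left(\frac{w^{3}}{2} - \frac{3 w}{2} \right)}}{4}.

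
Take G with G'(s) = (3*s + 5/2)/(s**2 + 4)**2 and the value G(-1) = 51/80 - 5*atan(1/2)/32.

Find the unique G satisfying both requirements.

G(s) = 5*s/(16*s**2 + 64) + 5*atan(s/2)/32 + 1 - 24/(16*s**2 + 64)

Differentiate the proposed G(s) back; it has to land on the given G'(s).
A general antiderivative is (5*s - 24)/(16*s**2 + 64) + 5*atan(s/2)/32 + C.
The condition gives C = 51/80 - 5*atan(1/2)/32 - (-29/80 - 5*atan(1/2)/32) = 1.
So G(s) = 5*s/(16*s**2 + 64) + 5*atan(s/2)/32 + 1 - 24/(16*s**2 + 64).
Check: d/ds[5*s/(16*s**2 + 64) + 5*atan(s/2)/32 + 1 - 24/(16*s**2 + 64)] = (6*s + 5)/(2*s**4 + 16*s**2 + 32), which equals G'(s).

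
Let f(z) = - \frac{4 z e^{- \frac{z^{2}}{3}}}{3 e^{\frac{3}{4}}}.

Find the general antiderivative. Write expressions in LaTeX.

f matches the chain-rule pattern g'(h)*h' with inner function h(z) = - \frac{z^{2}}{3} - \frac{3}{4}; substituting u = h(z) collapses the integral.
Check: d/dz[\frac{2 e^{- \frac{z^{2}}{3}}}{e^{\frac{3}{4}}}] = - \frac{4 z e^{- \frac{z^{2}}{3}}}{3 e^{\frac{3}{4}}} = f(z).

F(z) = \frac{2 e^{- \frac{z^{2}}{3}}}{e^{\frac{3}{4}}} + C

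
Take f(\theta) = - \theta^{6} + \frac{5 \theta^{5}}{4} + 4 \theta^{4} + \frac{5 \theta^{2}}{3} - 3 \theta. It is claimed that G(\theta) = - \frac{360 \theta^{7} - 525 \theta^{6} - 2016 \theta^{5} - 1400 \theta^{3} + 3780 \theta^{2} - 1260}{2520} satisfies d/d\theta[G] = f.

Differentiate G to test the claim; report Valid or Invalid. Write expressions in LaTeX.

Valid: G'(\theta) = f(\theta).

d/d\theta[G] = - \theta^{6} + \frac{5 \theta^{5}}{4} + 4 \theta^{4} + \frac{5 \theta^{2}}{3} - 3 \theta
This equals f(\theta) exactly, so the claim holds.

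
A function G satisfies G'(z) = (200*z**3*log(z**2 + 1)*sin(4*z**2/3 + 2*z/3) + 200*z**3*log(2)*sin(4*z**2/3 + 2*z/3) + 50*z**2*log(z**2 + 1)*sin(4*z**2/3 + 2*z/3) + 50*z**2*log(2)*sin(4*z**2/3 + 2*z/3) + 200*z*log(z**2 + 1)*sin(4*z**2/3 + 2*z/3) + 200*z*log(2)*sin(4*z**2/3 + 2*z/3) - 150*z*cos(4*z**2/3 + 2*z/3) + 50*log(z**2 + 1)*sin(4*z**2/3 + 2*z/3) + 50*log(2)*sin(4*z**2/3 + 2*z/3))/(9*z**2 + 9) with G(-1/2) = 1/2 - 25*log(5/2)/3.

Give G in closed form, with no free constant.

G(z) = -25*log(2*z**2 + 2)*cos(4*z**2/3 + 2*z/3)/3 + 1/2

G'(z) has the shape u'v + uv' for u = -25*cos(4*z**2/3 + 2*z/3)/3 and v = log(2*z**2 + 2) — it is the derivative of the product u*v.
A general antiderivative is -25*log(2*z**2 + 2)*cos(4*z**2/3 + 2*z/3)/3 + C.
The condition gives C = 1/2 - 25*log(5/2)/3 - (-25*log(5/2)/3) = 1/2.
So G(z) = -25*log(2*z**2 + 2)*cos(4*z**2/3 + 2*z/3)/3 + 1/2.
Check: d/dz[-25*log(2*z**2 + 2)*cos(4*z**2/3 + 2*z/3)/3 + 1/2] = (200*z**3*log(z**2 + 1)*sin(4*z**2/3 + 2*z/3) + 200*z**3*log(2)*sin(4*z**2/3 + 2*z/3) + 50*z**2*log(z**2 + 1)*sin(4*z**2/3 + 2*z/3) + 50*z**2*log(2)*sin(4*z**2/3 + 2*z/3) + 200*z*log(z**2 + 1)*sin(4*z**2/3 + 2*z/3) + 200*z*log(2)*sin(4*z**2/3 + 2*z/3) - 150*z*cos(4*z**2/3 + 2*z/3) + 50*log(z**2 + 1)*sin(4*z**2/3 + 2*z/3) + 50*log(2)*sin(4*z**2/3 + 2*z/3))/(9*z**2 + 9) = G'(z).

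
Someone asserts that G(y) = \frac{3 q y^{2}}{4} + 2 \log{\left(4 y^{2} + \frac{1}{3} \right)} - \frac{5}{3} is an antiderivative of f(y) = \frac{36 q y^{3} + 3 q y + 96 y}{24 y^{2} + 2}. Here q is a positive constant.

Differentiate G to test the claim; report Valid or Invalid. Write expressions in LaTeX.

Valid. The derivative of G reproduces f.

d/dy[G] = \frac{36 q y^{3} + 3 q y + 96 y}{24 y^{2} + 2}
This equals f(y) exactly, so the claim holds.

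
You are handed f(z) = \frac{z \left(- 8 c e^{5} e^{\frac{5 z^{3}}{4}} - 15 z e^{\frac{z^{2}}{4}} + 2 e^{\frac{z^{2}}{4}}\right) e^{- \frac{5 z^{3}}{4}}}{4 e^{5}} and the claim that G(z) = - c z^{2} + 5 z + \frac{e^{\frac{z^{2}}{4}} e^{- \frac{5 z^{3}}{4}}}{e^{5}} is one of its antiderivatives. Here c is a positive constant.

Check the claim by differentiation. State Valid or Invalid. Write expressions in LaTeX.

Invalid: d/dz[G] - f = 5, which is not 0.

d/dz[G] = \frac{\left(- 8 c z e^{5} e^{\frac{5 z^{3}}{4}} - 15 z^{2} e^{\frac{z^{2}}{4}} + 2 z e^{\frac{z^{2}}{4}} + 20 e^{5} e^{\frac{5 z^{3}}{4}}\right) e^{- \frac{5 z^{3}}{4}}}{4 e^{5}}
d/dz[G] - f(z) = 5 != 0.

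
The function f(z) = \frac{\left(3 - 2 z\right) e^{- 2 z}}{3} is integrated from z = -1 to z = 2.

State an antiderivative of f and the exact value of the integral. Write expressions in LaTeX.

Recognize the product-rule pattern: f = u'v + uv' with u = \frac{z}{3} - \frac{1}{3}, v = e^{- 2 z}, so integration by parts undoes it.
F(z) = \frac{\left(z - 1\right) e^{- 2 z}}{3} is an antiderivative of f.
Check: d/dz[\frac{\left(z - 1\right) e^{- 2 z}}{3}] = \frac{\left(3 - 2 z\right) e^{- 2 z}}{3} = f(z).
F(2) = \frac{1}{3 e^{4}}; F(-1) = - \frac{2 e^{2}}{3}.
Integral = F(2) - F(-1) = \frac{1}{3 e^{4}} + \frac{2 e^{2}}{3}.

Antiderivative: F(z) = \frac{\left(z - 1\right) e^{- 2 z}}{3}; value = \frac{1}{3 e^{4}} + \frac{2 e^{2}}{3}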